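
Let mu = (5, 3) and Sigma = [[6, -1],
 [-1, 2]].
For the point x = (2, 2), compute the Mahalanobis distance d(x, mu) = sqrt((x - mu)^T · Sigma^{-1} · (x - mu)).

Step 1 — centre the observation: (x - mu) = (-3, -1).

Step 2 — invert Sigma. det(Sigma) = 6·2 - (-1)² = 11.
  Sigma^{-1} = (1/det) · [[d, -b], [-b, a]] = [[0.1818, 0.0909],
 [0.0909, 0.5455]].

Step 3 — form the quadratic (x - mu)^T · Sigma^{-1} · (x - mu):
  Sigma^{-1} · (x - mu) = (-0.6364, -0.8182).
  (x - mu)^T · [Sigma^{-1} · (x - mu)] = (-3)·(-0.6364) + (-1)·(-0.8182) = 2.7273.

Step 4 — take square root: d = √(2.7273) ≈ 1.6514.

d(x, mu) = √(2.7273) ≈ 1.6514


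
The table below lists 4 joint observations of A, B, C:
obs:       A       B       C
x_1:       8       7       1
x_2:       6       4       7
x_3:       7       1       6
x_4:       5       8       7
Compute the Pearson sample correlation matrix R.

Step 1 — column means:
  mean(A) = (8 + 6 + 7 + 5) / 4 = 26/4 = 6.5
  mean(B) = (7 + 4 + 1 + 8) / 4 = 20/4 = 5
  mean(C) = (1 + 7 + 6 + 7) / 4 = 21/4 = 5.25

Step 2 — sample variances and covariances s[i,j] = (1/(n-1)) · Σ_k (x_{k,i} - mean_i) · (x_{k,j} - mean_j), with n-1 = 3:
  s[A,A] = ((1.5)·(1.5) + (-0.5)·(-0.5) + (0.5)·(0.5) + (-1.5)·(-1.5)) / 3 = 5/3 = 1.6667
  s[A,B] = ((1.5)·(2) + (-0.5)·(-1) + (0.5)·(-4) + (-1.5)·(3)) / 3 = -3/3 = -1
  s[A,C] = ((1.5)·(-4.25) + (-0.5)·(1.75) + (0.5)·(0.75) + (-1.5)·(1.75)) / 3 = -9.5/3 = -3.1667
  s[B,B] = ((2)·(2) + (-1)·(-1) + (-4)·(-4) + (3)·(3)) / 3 = 30/3 = 10
  s[B,C] = ((2)·(-4.25) + (-1)·(1.75) + (-4)·(0.75) + (3)·(1.75)) / 3 = -8/3 = -2.6667
  s[C,C] = ((-4.25)·(-4.25) + (1.75)·(1.75) + (0.75)·(0.75) + (1.75)·(1.75)) / 3 = 24.75/3 = 8.25
  Sample standard deviations s_i = √(s[i,i]):
  s(A) = √(1.6667) = 1.291
  s(B) = √(10) = 3.1623
  s(C) = √(8.25) = 2.8723

Step 3 — r_{ij} = s_{ij} / (s_i · s_j):
  r[A,A] = 1 (diagonal).
  r[A,B] = -1 / (1.291 · 3.1623) = -1 / 4.0825 = -0.2449
  r[A,C] = -3.1667 / (1.291 · 2.8723) = -3.1667 / 3.7081 = -0.854
  r[B,B] = 1 (diagonal).
  r[B,C] = -2.6667 / (3.1623 · 2.8723) = -2.6667 / 9.083 = -0.2936
  r[C,C] = 1 (diagonal).

R is symmetric with unit diagonal. Assembling:

R = [[1, -0.2449, -0.854],
 [-0.2449, 1, -0.2936],
 [-0.854, -0.2936, 1]]


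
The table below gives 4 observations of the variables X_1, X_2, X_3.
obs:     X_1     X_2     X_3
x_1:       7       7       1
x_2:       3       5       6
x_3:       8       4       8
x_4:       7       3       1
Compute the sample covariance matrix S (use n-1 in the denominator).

Step 1 — column means:
  mean(X_1) = (7 + 3 + 8 + 7) / 4 = 25/4 = 6.25
  mean(X_2) = (7 + 5 + 4 + 3) / 4 = 19/4 = 4.75
  mean(X_3) = (1 + 6 + 8 + 1) / 4 = 16/4 = 4

Step 2 — sample covariance S[i,j] = (1/(n-1)) · Σ_k (x_{k,i} - mean_i) · (x_{k,j} - mean_j), with n-1 = 3.
  S[X_1,X_1] = ((0.75)·(0.75) + (-3.25)·(-3.25) + (1.75)·(1.75) + (0.75)·(0.75)) / 3 = 14.75/3 = 4.9167
  S[X_1,X_2] = ((0.75)·(2.25) + (-3.25)·(0.25) + (1.75)·(-0.75) + (0.75)·(-1.75)) / 3 = -1.75/3 = -0.5833
  S[X_1,X_3] = ((0.75)·(-3) + (-3.25)·(2) + (1.75)·(4) + (0.75)·(-3)) / 3 = -4/3 = -1.3333
  S[X_2,X_2] = ((2.25)·(2.25) + (0.25)·(0.25) + (-0.75)·(-0.75) + (-1.75)·(-1.75)) / 3 = 8.75/3 = 2.9167
  S[X_2,X_3] = ((2.25)·(-3) + (0.25)·(2) + (-0.75)·(4) + (-1.75)·(-3)) / 3 = -4/3 = -1.3333
  S[X_3,X_3] = ((-3)·(-3) + (2)·(2) + (4)·(4) + (-3)·(-3)) / 3 = 38/3 = 12.6667

S is symmetric (S[j,i] = S[i,j]). Assembling:

S = [[4.9167, -0.5833, -1.3333],
 [-0.5833, 2.9167, -1.3333],
 [-1.3333, -1.3333, 12.6667]]


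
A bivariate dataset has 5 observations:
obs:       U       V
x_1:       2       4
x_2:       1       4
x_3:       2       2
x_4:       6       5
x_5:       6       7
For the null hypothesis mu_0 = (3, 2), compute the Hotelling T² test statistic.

Step 1 — sample mean vector:
  mean(U) = (2 + 1 + 2 + 6 + 6) / 5 = 17/5 = 3.4
  mean(V) = (4 + 4 + 2 + 5 + 7) / 5 = 22/5 = 4.4
  x̄ = (3.4, 4.4),  deviation x̄ - mu_0 = (3.4, 4.4) - (3, 2) = (0.4, 2.4).

Step 2 — sample covariance matrix, S[i,j] = (1/(n-1)) · Σ_k (x_{k,i} - mean_i) · (x_{k,j} - mean_j), divisor n-1 = 4:
  S[U,U] = ((-1.4)·(-1.4) + (-2.4)·(-2.4) + (-1.4)·(-1.4) + (2.6)·(2.6) + (2.6)·(2.6)) / 4 = 23.2/4 = 5.8
  S[U,V] = ((-1.4)·(-0.4) + (-2.4)·(-0.4) + (-1.4)·(-2.4) + (2.6)·(0.6) + (2.6)·(2.6)) / 4 = 13.2/4 = 3.3
  S[V,V] = ((-0.4)·(-0.4) + (-0.4)·(-0.4) + (-2.4)·(-2.4) + (0.6)·(0.6) + (2.6)·(2.6)) / 4 = 13.2/4 = 3.3
  S = [[5.8, 3.3],
 [3.3, 3.3]].

Step 3 — invert S. det(S) = 5.8·3.3 - (3.3)² = 8.25.
  S^{-1} = (1/det) · [[d, -b], [-b, a]] = [[0.4, -0.4],
 [-0.4, 0.703]].

Step 4 — quadratic form (x̄ - mu_0)^T · S^{-1} · (x̄ - mu_0):
  S^{-1} · (x̄ - mu_0) = (-0.8, 1.5273),
  (x̄ - mu_0)^T · [...] = (0.4)·(-0.8) + (2.4)·(1.5273) = 3.3455.

Step 5 — scale by n: T² = 5 · 3.3455 = 16.7273.

T² ≈ 16.7273


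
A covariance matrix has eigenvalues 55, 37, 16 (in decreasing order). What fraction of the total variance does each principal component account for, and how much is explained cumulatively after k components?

Step 1 — total variance = trace(Sigma) = Σ λ_i = 55 + 37 + 16 = 108.

Step 2 — fraction explained by component i = λ_i / Σ λ:
  PC1: 55/108 = 0.5093
  PC2: 37/108 = 0.3426
  PC3: 16/108 = 0.1481

Step 3 — cumulative fraction after k components = (λ_1 + ... + λ_k) / Σ λ:
  k = 1: 55/108 = 0.5093
  k = 2: (55 + 37)/108 = 92/108 = 0.8519
  k = 3: (55 + 37 + 16)/108 = 108/108 = 1

Summary (fraction, with percent):

explained: PC1 0.5093 (50.93%), PC2 0.3426 (34.26%), PC3 0.1481 (14.81%);  cumulative: 0.5093, 0.8519, 1


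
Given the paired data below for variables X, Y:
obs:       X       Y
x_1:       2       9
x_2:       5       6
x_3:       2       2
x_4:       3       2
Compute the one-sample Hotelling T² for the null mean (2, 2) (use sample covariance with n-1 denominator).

Step 1 — sample mean vector:
  mean(X) = (2 + 5 + 2 + 3) / 4 = 12/4 = 3
  mean(Y) = (9 + 6 + 2 + 2) / 4 = 19/4 = 4.75
  x̄ = (3, 4.75),  deviation x̄ - mu_0 = (3, 4.75) - (2, 2) = (1, 2.75).

Step 2 — sample covariance matrix, S[i,j] = (1/(n-1)) · Σ_k (x_{k,i} - mean_i) · (x_{k,j} - mean_j), divisor n-1 = 3:
  S[X,X] = ((-1)·(-1) + (2)·(2) + (-1)·(-1) + (0)·(0)) / 3 = 6/3 = 2
  S[X,Y] = ((-1)·(4.25) + (2)·(1.25) + (-1)·(-2.75) + (0)·(-2.75)) / 3 = 1/3 = 0.3333
  S[Y,Y] = ((4.25)·(4.25) + (1.25)·(1.25) + (-2.75)·(-2.75) + (-2.75)·(-2.75)) / 3 = 34.75/3 = 11.5833
  S = [[2, 0.3333],
 [0.3333, 11.5833]].

Step 3 — invert S. det(S) = 2·11.5833 - (0.3333)² = 23.0556.
  S^{-1} = (1/det) · [[d, -b], [-b, a]] = [[0.5024, -0.0145],
 [-0.0145, 0.0867]].

Step 4 — quadratic form (x̄ - mu_0)^T · S^{-1} · (x̄ - mu_0):
  S^{-1} · (x̄ - mu_0) = (0.4627, 0.2241),
  (x̄ - mu_0)^T · [...] = (1)·(0.4627) + (2.75)·(0.2241) = 1.0789.

Step 5 — scale by n: T² = 4 · 1.0789 = 4.3157.

T² ≈ 4.3157


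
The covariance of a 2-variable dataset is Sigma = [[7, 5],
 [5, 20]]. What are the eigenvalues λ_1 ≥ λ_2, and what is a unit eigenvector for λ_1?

Step 1 — characteristic polynomial of 2×2 Sigma:
  det(Sigma - λI) = λ² - trace · λ + det = 0.
  trace = 7 + 20 = 27, det = 7·20 - (5)² = 115.
Step 2 — discriminant:
  Δ = trace² - 4·det = 729 - 460 = 269.
Step 3 — eigenvalues:
  λ = (trace ± √Δ)/2 = (27 ± 16.4012)/2,
  λ_1 = 21.7006,  λ_2 = 5.2994.

Step 4 — unit eigenvector for λ_1: solve (Sigma - λ_1 I)v = 0. First row:
  (7 - 21.7006)·v_x + (5)·v_y = 0, i.e. (-14.7006)·v_x + (5)·v_y = 0,
  so v ∝ (b, λ_1 - a) = (5, 14.7006) = u.
  ||u|| = √((5)² + (14.7006)²) = √(241.1079) ≈ 15.5277,
  v_1 = u/||u|| ≈ (0.322, 0.9467) (||v_1|| = 1).

λ_1 = 21.7006,  λ_2 = 5.2994;  v_1 ≈ (0.322, 0.9467)


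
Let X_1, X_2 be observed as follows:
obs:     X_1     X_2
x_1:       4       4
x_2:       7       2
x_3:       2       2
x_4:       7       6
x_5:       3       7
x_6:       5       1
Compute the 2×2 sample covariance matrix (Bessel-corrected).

Step 1 — column means:
  mean(X_1) = (4 + 7 + 2 + 7 + 3 + 5) / 6 = 28/6 = 4.6667
  mean(X_2) = (4 + 2 + 2 + 6 + 7 + 1) / 6 = 22/6 = 3.6667

Step 2 — sample covariance S[i,j] = (1/(n-1)) · Σ_k (x_{k,i} - mean_i) · (x_{k,j} - mean_j), with n-1 = 5.
  S[X_1,X_1] = ((-0.6667)·(-0.6667) + (2.3333)·(2.3333) + (-2.6667)·(-2.6667) + (2.3333)·(2.3333) + (-1.6667)·(-1.6667) + (0.3333)·(0.3333)) / 5 = 21.3333/5 = 4.2667
  S[X_1,X_2] = ((-0.6667)·(0.3333) + (2.3333)·(-1.6667) + (-2.6667)·(-1.6667) + (2.3333)·(2.3333) + (-1.6667)·(3.3333) + (0.3333)·(-2.6667)) / 5 = -0.6667/5 = -0.1333
  S[X_2,X_2] = ((0.3333)·(0.3333) + (-1.6667)·(-1.6667) + (-1.6667)·(-1.6667) + (2.3333)·(2.3333) + (3.3333)·(3.3333) + (-2.6667)·(-2.6667)) / 5 = 29.3333/5 = 5.8667

S is symmetric (S[j,i] = S[i,j]). Assembling:

S = [[4.2667, -0.1333],
 [-0.1333, 5.8667]]


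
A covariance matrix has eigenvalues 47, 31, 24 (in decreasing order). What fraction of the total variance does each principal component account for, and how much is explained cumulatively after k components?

Step 1 — total variance = trace(Sigma) = Σ λ_i = 47 + 31 + 24 = 102.

Step 2 — fraction explained by component i = λ_i / Σ λ:
  PC1: 47/102 = 0.4608
  PC2: 31/102 = 0.3039
  PC3: 24/102 = 0.2353

Step 3 — cumulative fraction after k components = (λ_1 + ... + λ_k) / Σ λ:
  k = 1: 47/102 = 0.4608
  k = 2: (47 + 31)/102 = 78/102 = 0.7647
  k = 3: (47 + 31 + 24)/102 = 102/102 = 1

Summary (fraction, with percent):

explained: PC1 0.4608 (46.08%), PC2 0.3039 (30.39%), PC3 0.2353 (23.53%);  cumulative: 0.4608, 0.7647, 1


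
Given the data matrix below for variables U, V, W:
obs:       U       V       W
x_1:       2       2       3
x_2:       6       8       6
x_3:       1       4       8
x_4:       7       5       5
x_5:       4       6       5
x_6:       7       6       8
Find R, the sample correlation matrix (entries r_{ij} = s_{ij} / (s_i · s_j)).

Step 1 — column means:
  mean(U) = (2 + 6 + 1 + 7 + 4 + 7) / 6 = 27/6 = 4.5
  mean(V) = (2 + 8 + 4 + 5 + 6 + 6) / 6 = 31/6 = 5.1667
  mean(W) = (3 + 6 + 8 + 5 + 5 + 8) / 6 = 35/6 = 5.8333

Step 2 — sample variances and covariances s[i,j] = (1/(n-1)) · Σ_k (x_{k,i} - mean_i) · (x_{k,j} - mean_j), with n-1 = 5:
  s[U,U] = ((-2.5)·(-2.5) + (1.5)·(1.5) + (-3.5)·(-3.5) + (2.5)·(2.5) + (-0.5)·(-0.5) + (2.5)·(2.5)) / 5 = 33.5/5 = 6.7
  s[U,V] = ((-2.5)·(-3.1667) + (1.5)·(2.8333) + (-3.5)·(-1.1667) + (2.5)·(-0.1667) + (-0.5)·(0.8333) + (2.5)·(0.8333)) / 5 = 17.5/5 = 3.5
  s[U,W] = ((-2.5)·(-2.8333) + (1.5)·(0.1667) + (-3.5)·(2.1667) + (2.5)·(-0.8333) + (-0.5)·(-0.8333) + (2.5)·(2.1667)) / 5 = 3.5/5 = 0.7
  s[V,V] = ((-3.1667)·(-3.1667) + (2.8333)·(2.8333) + (-1.1667)·(-1.1667) + (-0.1667)·(-0.1667) + (0.8333)·(0.8333) + (0.8333)·(0.8333)) / 5 = 20.8333/5 = 4.1667
  s[V,W] = ((-3.1667)·(-2.8333) + (2.8333)·(0.1667) + (-1.1667)·(2.1667) + (-0.1667)·(-0.8333) + (0.8333)·(-0.8333) + (0.8333)·(2.1667)) / 5 = 8.1667/5 = 1.6333
  s[W,W] = ((-2.8333)·(-2.8333) + (0.1667)·(0.1667) + (2.1667)·(2.1667) + (-0.8333)·(-0.8333) + (-0.8333)·(-0.8333) + (2.1667)·(2.1667)) / 5 = 18.8333/5 = 3.7667
  Sample standard deviations s_i = √(s[i,i]):
  s(U) = √(6.7) = 2.5884
  s(V) = √(4.1667) = 2.0412
  s(W) = √(3.7667) = 1.9408

Step 3 — r_{ij} = s_{ij} / (s_i · s_j):
  r[U,U] = 1 (diagonal).
  r[U,V] = 3.5 / (2.5884 · 2.0412) = 3.5 / 5.2836 = 0.6624
  r[U,W] = 0.7 / (2.5884 · 1.9408) = 0.7 / 5.0236 = 0.1393
  r[V,V] = 1 (diagonal).
  r[V,W] = 1.6333 / (2.0412 · 1.9408) = 1.6333 / 3.9616 = 0.4123
  r[W,W] = 1 (diagonal).

R is symmetric with unit diagonal. Assembling:

R = [[1, 0.6624, 0.1393],
 [0.6624, 1, 0.4123],
 [0.1393, 0.4123, 1]]


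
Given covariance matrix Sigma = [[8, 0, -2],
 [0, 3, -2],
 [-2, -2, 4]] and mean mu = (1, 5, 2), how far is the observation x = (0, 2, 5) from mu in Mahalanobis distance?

Step 1 — centre the observation: (x - mu) = (-1, -3, 3).

Step 2 — invert Sigma (cofactor / det for 3×3, or solve directly):
  Sigma^{-1} = [[0.1538, 0.0769, 0.1154],
 [0.0769, 0.5385, 0.3077],
 [0.1154, 0.3077, 0.4615]].

Step 3 — form the quadratic (x - mu)^T · Sigma^{-1} · (x - mu):
  Sigma^{-1} · (x - mu) = (-0.0385, -0.7692, 0.3462).
  (x - mu)^T · [Sigma^{-1} · (x - mu)] = (-1)·(-0.0385) + (-3)·(-0.7692) + (3)·(0.3462) = 3.3846.

Step 4 — take square root: d = √(3.3846) ≈ 1.8397.

d(x, mu) = √(3.3846) ≈ 1.8397


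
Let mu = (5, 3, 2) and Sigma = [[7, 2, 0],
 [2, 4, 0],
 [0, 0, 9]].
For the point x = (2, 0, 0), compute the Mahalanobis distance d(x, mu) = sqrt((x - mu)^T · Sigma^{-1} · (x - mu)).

Step 1 — centre the observation: (x - mu) = (-3, -3, -2).

Step 2 — invert Sigma (cofactor / det for 3×3, or solve directly):
  Sigma^{-1} = [[0.1667, -0.0833, 0],
 [-0.0833, 0.2917, 0],
 [0, 0, 0.1111]].

Step 3 — form the quadratic (x - mu)^T · Sigma^{-1} · (x - mu):
  Sigma^{-1} · (x - mu) = (-0.25, -0.625, -0.2222).
  (x - mu)^T · [Sigma^{-1} · (x - mu)] = (-3)·(-0.25) + (-3)·(-0.625) + (-2)·(-0.2222) = 3.0694.

Step 4 — take square root: d = √(3.0694) ≈ 1.752.

d(x, mu) = √(3.0694) ≈ 1.752


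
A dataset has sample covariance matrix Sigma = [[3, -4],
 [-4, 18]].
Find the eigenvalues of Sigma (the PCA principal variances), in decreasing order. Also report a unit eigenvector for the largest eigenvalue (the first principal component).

Step 1 — characteristic polynomial of 2×2 Sigma:
  det(Sigma - λI) = λ² - trace · λ + det = 0.
  trace = 3 + 18 = 21, det = 3·18 - (-4)² = 38.
Step 2 — discriminant:
  Δ = trace² - 4·det = 441 - 152 = 289.
Step 3 — eigenvalues:
  λ = (trace ± √Δ)/2 = (21 ± 17)/2,
  λ_1 = 19,  λ_2 = 2.

Step 4 — unit eigenvector for λ_1: solve (Sigma - λ_1 I)v = 0. First row:
  (3 - 19)·v_x + (-4)·v_y = 0, i.e. (-16)·v_x + (-4)·v_y = 0,
  so v ∝ (b, λ_1 - a) = (-4, 16); multiply by -1 so the first entry is positive: u = (4, -16).
  ||u|| = √((4)² + (-16)²) = √(272) ≈ 16.4924,
  v_1 = u/||u|| ≈ (0.2425, -0.9701) (||v_1|| = 1).

λ_1 = 19,  λ_2 = 2;  v_1 ≈ (0.2425, -0.9701)


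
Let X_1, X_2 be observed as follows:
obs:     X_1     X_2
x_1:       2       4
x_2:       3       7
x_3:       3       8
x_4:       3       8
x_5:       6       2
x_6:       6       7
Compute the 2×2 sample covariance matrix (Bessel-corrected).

Step 1 — column means:
  mean(X_1) = (2 + 3 + 3 + 3 + 6 + 6) / 6 = 23/6 = 3.8333
  mean(X_2) = (4 + 7 + 8 + 8 + 2 + 7) / 6 = 36/6 = 6

Step 2 — sample covariance S[i,j] = (1/(n-1)) · Σ_k (x_{k,i} - mean_i) · (x_{k,j} - mean_j), with n-1 = 5.
  S[X_1,X_1] = ((-1.8333)·(-1.8333) + (-0.8333)·(-0.8333) + (-0.8333)·(-0.8333) + (-0.8333)·(-0.8333) + (2.1667)·(2.1667) + (2.1667)·(2.1667)) / 5 = 14.8333/5 = 2.9667
  S[X_1,X_2] = ((-1.8333)·(-2) + (-0.8333)·(1) + (-0.8333)·(2) + (-0.8333)·(2) + (2.1667)·(-4) + (2.1667)·(1)) / 5 = -7/5 = -1.4
  S[X_2,X_2] = ((-2)·(-2) + (1)·(1) + (2)·(2) + (2)·(2) + (-4)·(-4) + (1)·(1)) / 5 = 30/5 = 6

S is symmetric (S[j,i] = S[i,j]). Assembling:

S = [[2.9667, -1.4],
 [-1.4, 6]]


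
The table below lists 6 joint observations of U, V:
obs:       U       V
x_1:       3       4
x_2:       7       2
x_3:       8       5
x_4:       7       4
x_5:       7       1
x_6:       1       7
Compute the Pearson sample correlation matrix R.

Step 1 — column means:
  mean(U) = (3 + 7 + 8 + 7 + 7 + 1) / 6 = 33/6 = 5.5
  mean(V) = (4 + 2 + 5 + 4 + 1 + 7) / 6 = 23/6 = 3.8333

Step 2 — sample variances and covariances s[i,j] = (1/(n-1)) · Σ_k (x_{k,i} - mean_i) · (x_{k,j} - mean_j), with n-1 = 5:
  s[U,U] = ((-2.5)·(-2.5) + (1.5)·(1.5) + (2.5)·(2.5) + (1.5)·(1.5) + (1.5)·(1.5) + (-4.5)·(-4.5)) / 5 = 39.5/5 = 7.9
  s[U,V] = ((-2.5)·(0.1667) + (1.5)·(-1.8333) + (2.5)·(1.1667) + (1.5)·(0.1667) + (1.5)·(-2.8333) + (-4.5)·(3.1667)) / 5 = -18.5/5 = -3.7
  s[V,V] = ((0.1667)·(0.1667) + (-1.8333)·(-1.8333) + (1.1667)·(1.1667) + (0.1667)·(0.1667) + (-2.8333)·(-2.8333) + (3.1667)·(3.1667)) / 5 = 22.8333/5 = 4.5667
  Sample standard deviations s_i = √(s[i,i]):
  s(U) = √(7.9) = 2.8107
  s(V) = √(4.5667) = 2.137

Step 3 — r_{ij} = s_{ij} / (s_i · s_j):
  r[U,U] = 1 (diagonal).
  r[U,V] = -3.7 / (2.8107 · 2.137) = -3.7 / 6.0064 = -0.616
  r[V,V] = 1 (diagonal).

R is symmetric with unit diagonal. Assembling:

R = [[1, -0.616],
 [-0.616, 1]]


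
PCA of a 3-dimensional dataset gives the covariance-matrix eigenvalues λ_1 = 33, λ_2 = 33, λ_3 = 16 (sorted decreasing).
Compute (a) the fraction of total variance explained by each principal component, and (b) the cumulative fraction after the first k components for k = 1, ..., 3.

Step 1 — total variance = trace(Sigma) = Σ λ_i = 33 + 33 + 16 = 82.

Step 2 — fraction explained by component i = λ_i / Σ λ:
  PC1: 33/82 = 0.4024
  PC2: 33/82 = 0.4024
  PC3: 16/82 = 0.1951

Step 3 — cumulative fraction after k components = (λ_1 + ... + λ_k) / Σ λ:
  k = 1: 33/82 = 0.4024
  k = 2: (33 + 33)/82 = 66/82 = 0.8049
  k = 3: (33 + 33 + 16)/82 = 82/82 = 1

Summary (fraction, with percent):

explained: PC1 0.4024 (40.24%), PC2 0.4024 (40.24%), PC3 0.1951 (19.51%);  cumulative: 0.4024, 0.8049, 1


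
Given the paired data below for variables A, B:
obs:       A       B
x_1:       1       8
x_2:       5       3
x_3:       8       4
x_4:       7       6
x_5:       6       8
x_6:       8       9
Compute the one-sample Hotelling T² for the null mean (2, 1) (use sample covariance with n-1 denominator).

Step 1 — sample mean vector:
  mean(A) = (1 + 5 + 8 + 7 + 6 + 8) / 6 = 35/6 = 5.8333
  mean(B) = (8 + 3 + 4 + 6 + 8 + 9) / 6 = 38/6 = 6.3333
  x̄ = (5.8333, 6.3333),  deviation x̄ - mu_0 = (5.8333, 6.3333) - (2, 1) = (3.8333, 5.3333).

Step 2 — sample covariance matrix, S[i,j] = (1/(n-1)) · Σ_k (x_{k,i} - mean_i) · (x_{k,j} - mean_j), divisor n-1 = 5:
  S[A,A] = ((-4.8333)·(-4.8333) + (-0.8333)·(-0.8333) + (2.1667)·(2.1667) + (1.1667)·(1.1667) + (0.1667)·(0.1667) + (2.1667)·(2.1667)) / 5 = 34.8333/5 = 6.9667
  S[A,B] = ((-4.8333)·(1.6667) + (-0.8333)·(-3.3333) + (2.1667)·(-2.3333) + (1.1667)·(-0.3333) + (0.1667)·(1.6667) + (2.1667)·(2.6667)) / 5 = -4.6667/5 = -0.9333
  S[B,B] = ((1.6667)·(1.6667) + (-3.3333)·(-3.3333) + (-2.3333)·(-2.3333) + (-0.3333)·(-0.3333) + (1.6667)·(1.6667) + (2.6667)·(2.6667)) / 5 = 29.3333/5 = 5.8667
  S = [[6.9667, -0.9333],
 [-0.9333, 5.8667]].

Step 3 — invert S. det(S) = 6.9667·5.8667 - (-0.9333)² = 40.
  S^{-1} = (1/det) · [[d, -b], [-b, a]] = [[0.1467, 0.0233],
 [0.0233, 0.1742]].

Step 4 — quadratic form (x̄ - mu_0)^T · S^{-1} · (x̄ - mu_0):
  S^{-1} · (x̄ - mu_0) = (0.6867, 1.0183),
  (x̄ - mu_0)^T · [...] = (3.8333)·(0.6867) + (5.3333)·(1.0183) = 8.0633.

Step 5 — scale by n: T² = 6 · 8.0633 = 48.38.

T² ≈ 48.38


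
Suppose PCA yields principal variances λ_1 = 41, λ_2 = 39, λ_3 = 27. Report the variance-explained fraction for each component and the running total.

Step 1 — total variance = trace(Sigma) = Σ λ_i = 41 + 39 + 27 = 107.

Step 2 — fraction explained by component i = λ_i / Σ λ:
  PC1: 41/107 = 0.3832
  PC2: 39/107 = 0.3645
  PC3: 27/107 = 0.2523

Step 3 — cumulative fraction after k components = (λ_1 + ... + λ_k) / Σ λ:
  k = 1: 41/107 = 0.3832
  k = 2: (41 + 39)/107 = 80/107 = 0.7477
  k = 3: (41 + 39 + 27)/107 = 107/107 = 1

Summary (fraction, with percent):

explained: PC1 0.3832 (38.32%), PC2 0.3645 (36.45%), PC3 0.2523 (25.23%);  cumulative: 0.3832, 0.7477, 1


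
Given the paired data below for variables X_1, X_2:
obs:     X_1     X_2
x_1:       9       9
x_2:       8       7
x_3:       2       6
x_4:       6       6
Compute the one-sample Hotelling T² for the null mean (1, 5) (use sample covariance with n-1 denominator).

Step 1 — sample mean vector:
  mean(X_1) = (9 + 8 + 2 + 6) / 4 = 25/4 = 6.25
  mean(X_2) = (9 + 7 + 6 + 6) / 4 = 28/4 = 7
  x̄ = (6.25, 7),  deviation x̄ - mu_0 = (6.25, 7) - (1, 5) = (5.25, 2).

Step 2 — sample covariance matrix, S[i,j] = (1/(n-1)) · Σ_k (x_{k,i} - mean_i) · (x_{k,j} - mean_j), divisor n-1 = 3:
  S[X_1,X_1] = ((2.75)·(2.75) + (1.75)·(1.75) + (-4.25)·(-4.25) + (-0.25)·(-0.25)) / 3 = 28.75/3 = 9.5833
  S[X_1,X_2] = ((2.75)·(2) + (1.75)·(0) + (-4.25)·(-1) + (-0.25)·(-1)) / 3 = 10/3 = 3.3333
  S[X_2,X_2] = ((2)·(2) + (0)·(0) + (-1)·(-1) + (-1)·(-1)) / 3 = 6/3 = 2
  S = [[9.5833, 3.3333],
 [3.3333, 2]].

Step 3 — invert S. det(S) = 9.5833·2 - (3.3333)² = 8.0556.
  S^{-1} = (1/det) · [[d, -b], [-b, a]] = [[0.2483, -0.4138],
 [-0.4138, 1.1897]].

Step 4 — quadratic form (x̄ - mu_0)^T · S^{-1} · (x̄ - mu_0):
  S^{-1} · (x̄ - mu_0) = (0.4759, 0.2069),
  (x̄ - mu_0)^T · [...] = (5.25)·(0.4759) + (2)·(0.2069) = 2.9121.

Step 5 — scale by n: T² = 4 · 2.9121 = 11.6483.

T² ≈ 11.6483


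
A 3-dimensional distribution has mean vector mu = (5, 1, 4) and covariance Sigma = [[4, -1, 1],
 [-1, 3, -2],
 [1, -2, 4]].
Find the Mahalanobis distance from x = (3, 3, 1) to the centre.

Step 1 — centre the observation: (x - mu) = (-2, 2, -3).

Step 2 — invert Sigma (cofactor / det for 3×3, or solve directly):
  Sigma^{-1} = [[0.2759, 0.069, -0.0345],
 [0.069, 0.5172, 0.2414],
 [-0.0345, 0.2414, 0.3793]].

Step 3 — form the quadratic (x - mu)^T · Sigma^{-1} · (x - mu):
  Sigma^{-1} · (x - mu) = (-0.3103, 0.1724, -0.5862).
  (x - mu)^T · [Sigma^{-1} · (x - mu)] = (-2)·(-0.3103) + (2)·(0.1724) + (-3)·(-0.5862) = 2.7241.

Step 4 — take square root: d = √(2.7241) ≈ 1.6505.

d(x, mu) = √(2.7241) ≈ 1.6505


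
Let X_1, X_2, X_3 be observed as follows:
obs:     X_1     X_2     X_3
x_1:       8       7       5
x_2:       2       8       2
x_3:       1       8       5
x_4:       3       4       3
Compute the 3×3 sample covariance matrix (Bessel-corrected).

Step 1 — column means:
  mean(X_1) = (8 + 2 + 1 + 3) / 4 = 14/4 = 3.5
  mean(X_2) = (7 + 8 + 8 + 4) / 4 = 27/4 = 6.75
  mean(X_3) = (5 + 2 + 5 + 3) / 4 = 15/4 = 3.75

Step 2 — sample covariance S[i,j] = (1/(n-1)) · Σ_k (x_{k,i} - mean_i) · (x_{k,j} - mean_j), with n-1 = 3.
  S[X_1,X_1] = ((4.5)·(4.5) + (-1.5)·(-1.5) + (-2.5)·(-2.5) + (-0.5)·(-0.5)) / 3 = 29/3 = 9.6667
  S[X_1,X_2] = ((4.5)·(0.25) + (-1.5)·(1.25) + (-2.5)·(1.25) + (-0.5)·(-2.75)) / 3 = -2.5/3 = -0.8333
  S[X_1,X_3] = ((4.5)·(1.25) + (-1.5)·(-1.75) + (-2.5)·(1.25) + (-0.5)·(-0.75)) / 3 = 5.5/3 = 1.8333
  S[X_2,X_2] = ((0.25)·(0.25) + (1.25)·(1.25) + (1.25)·(1.25) + (-2.75)·(-2.75)) / 3 = 10.75/3 = 3.5833
  S[X_2,X_3] = ((0.25)·(1.25) + (1.25)·(-1.75) + (1.25)·(1.25) + (-2.75)·(-0.75)) / 3 = 1.75/3 = 0.5833
  S[X_3,X_3] = ((1.25)·(1.25) + (-1.75)·(-1.75) + (1.25)·(1.25) + (-0.75)·(-0.75)) / 3 = 6.75/3 = 2.25

S is symmetric (S[j,i] = S[i,j]). Assembling:

S = [[9.6667, -0.8333, 1.8333],
 [-0.8333, 3.5833, 0.5833],
 [1.8333, 0.5833, 2.25]]


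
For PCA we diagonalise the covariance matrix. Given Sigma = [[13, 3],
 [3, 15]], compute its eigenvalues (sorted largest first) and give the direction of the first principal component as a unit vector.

Step 1 — characteristic polynomial of 2×2 Sigma:
  det(Sigma - λI) = λ² - trace · λ + det = 0.
  trace = 13 + 15 = 28, det = 13·15 - (3)² = 186.
Step 2 — discriminant:
  Δ = trace² - 4·det = 784 - 744 = 40.
Step 3 — eigenvalues:
  λ = (trace ± √Δ)/2 = (28 ± 6.3246)/2,
  λ_1 = 17.1623,  λ_2 = 10.8377.

Step 4 — unit eigenvector for λ_1: solve (Sigma - λ_1 I)v = 0. First row:
  (13 - 17.1623)·v_x + (3)·v_y = 0, i.e. (-4.1623)·v_x + (3)·v_y = 0,
  so v ∝ (b, λ_1 - a) = (3, 4.1623) = u.
  ||u|| = √((3)² + (4.1623)²) = √(26.3246) ≈ 5.1307,
  v_1 = u/||u|| ≈ (0.5847, 0.8112) (||v_1|| = 1).

λ_1 = 17.1623,  λ_2 = 10.8377;  v_1 ≈ (0.5847, 0.8112)


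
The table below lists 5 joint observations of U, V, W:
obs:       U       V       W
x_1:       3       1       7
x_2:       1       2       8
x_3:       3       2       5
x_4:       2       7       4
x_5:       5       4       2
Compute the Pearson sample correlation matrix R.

Step 1 — column means:
  mean(U) = (3 + 1 + 3 + 2 + 5) / 5 = 14/5 = 2.8
  mean(V) = (1 + 2 + 2 + 7 + 4) / 5 = 16/5 = 3.2
  mean(W) = (7 + 8 + 5 + 4 + 2) / 5 = 26/5 = 5.2

Step 2 — sample variances and covariances s[i,j] = (1/(n-1)) · Σ_k (x_{k,i} - mean_i) · (x_{k,j} - mean_j), with n-1 = 4:
  s[U,U] = ((0.2)·(0.2) + (-1.8)·(-1.8) + (0.2)·(0.2) + (-0.8)·(-0.8) + (2.2)·(2.2)) / 4 = 8.8/4 = 2.2
  s[U,V] = ((0.2)·(-2.2) + (-1.8)·(-1.2) + (0.2)·(-1.2) + (-0.8)·(3.8) + (2.2)·(0.8)) / 4 = 0.2/4 = 0.05
  s[U,W] = ((0.2)·(1.8) + (-1.8)·(2.8) + (0.2)·(-0.2) + (-0.8)·(-1.2) + (2.2)·(-3.2)) / 4 = -10.8/4 = -2.7
  s[V,V] = ((-2.2)·(-2.2) + (-1.2)·(-1.2) + (-1.2)·(-1.2) + (3.8)·(3.8) + (0.8)·(0.8)) / 4 = 22.8/4 = 5.7
  s[V,W] = ((-2.2)·(1.8) + (-1.2)·(2.8) + (-1.2)·(-0.2) + (3.8)·(-1.2) + (0.8)·(-3.2)) / 4 = -14.2/4 = -3.55
  s[W,W] = ((1.8)·(1.8) + (2.8)·(2.8) + (-0.2)·(-0.2) + (-1.2)·(-1.2) + (-3.2)·(-3.2)) / 4 = 22.8/4 = 5.7
  Sample standard deviations s_i = √(s[i,i]):
  s(U) = √(2.2) = 1.4832
  s(V) = √(5.7) = 2.3875
  s(W) = √(5.7) = 2.3875

Step 3 — r_{ij} = s_{ij} / (s_i · s_j):
  r[U,U] = 1 (diagonal).
  r[U,V] = 0.05 / (1.4832 · 2.3875) = 0.05 / 3.5412 = 0.0141
  r[U,W] = -2.7 / (1.4832 · 2.3875) = -2.7 / 3.5412 = -0.7625
  r[V,V] = 1 (diagonal).
  r[V,W] = -3.55 / (2.3875 · 2.3875) = -3.55 / 5.7 = -0.6228
  r[W,W] = 1 (diagonal).

R is symmetric with unit diagonal. Assembling:

R = [[1, 0.0141, -0.7625],
 [0.0141, 1, -0.6228],
 [-0.7625, -0.6228, 1]]


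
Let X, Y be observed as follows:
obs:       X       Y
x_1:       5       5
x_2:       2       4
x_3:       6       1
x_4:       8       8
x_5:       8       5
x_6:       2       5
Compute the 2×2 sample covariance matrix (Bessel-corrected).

Step 1 — column means:
  mean(X) = (5 + 2 + 6 + 8 + 8 + 2) / 6 = 31/6 = 5.1667
  mean(Y) = (5 + 4 + 1 + 8 + 5 + 5) / 6 = 28/6 = 4.6667

Step 2 — sample covariance S[i,j] = (1/(n-1)) · Σ_k (x_{k,i} - mean_i) · (x_{k,j} - mean_j), with n-1 = 5.
  S[X,X] = ((-0.1667)·(-0.1667) + (-3.1667)·(-3.1667) + (0.8333)·(0.8333) + (2.8333)·(2.8333) + (2.8333)·(2.8333) + (-3.1667)·(-3.1667)) / 5 = 36.8333/5 = 7.3667
  S[X,Y] = ((-0.1667)·(0.3333) + (-3.1667)·(-0.6667) + (0.8333)·(-3.6667) + (2.8333)·(3.3333) + (2.8333)·(0.3333) + (-3.1667)·(0.3333)) / 5 = 8.3333/5 = 1.6667
  S[Y,Y] = ((0.3333)·(0.3333) + (-0.6667)·(-0.6667) + (-3.6667)·(-3.6667) + (3.3333)·(3.3333) + (0.3333)·(0.3333) + (0.3333)·(0.3333)) / 5 = 25.3333/5 = 5.0667

S is symmetric (S[j,i] = S[i,j]). Assembling:

S = [[7.3667, 1.6667],
 [1.6667, 5.0667]]


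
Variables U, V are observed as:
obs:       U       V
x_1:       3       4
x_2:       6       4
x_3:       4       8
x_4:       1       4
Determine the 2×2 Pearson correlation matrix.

Step 1 — column means:
  mean(U) = (3 + 6 + 4 + 1) / 4 = 14/4 = 3.5
  mean(V) = (4 + 4 + 8 + 4) / 4 = 20/4 = 5

Step 2 — sample variances and covariances s[i,j] = (1/(n-1)) · Σ_k (x_{k,i} - mean_i) · (x_{k,j} - mean_j), with n-1 = 3:
  s[U,U] = ((-0.5)·(-0.5) + (2.5)·(2.5) + (0.5)·(0.5) + (-2.5)·(-2.5)) / 3 = 13/3 = 4.3333
  s[U,V] = ((-0.5)·(-1) + (2.5)·(-1) + (0.5)·(3) + (-2.5)·(-1)) / 3 = 2/3 = 0.6667
  s[V,V] = ((-1)·(-1) + (-1)·(-1) + (3)·(3) + (-1)·(-1)) / 3 = 12/3 = 4
  Sample standard deviations s_i = √(s[i,i]):
  s(U) = √(4.3333) = 2.0817
  s(V) = √(4) = 2

Step 3 — r_{ij} = s_{ij} / (s_i · s_j):
  r[U,U] = 1 (diagonal).
  r[U,V] = 0.6667 / (2.0817 · 2) = 0.6667 / 4.1633 = 0.1601
  r[V,V] = 1 (diagonal).

R is symmetric with unit diagonal. Assembling:

R = [[1, 0.1601],
 [0.1601, 1]]


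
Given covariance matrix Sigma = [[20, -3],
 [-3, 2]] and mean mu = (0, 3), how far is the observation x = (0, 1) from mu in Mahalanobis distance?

Step 1 — centre the observation: (x - mu) = (0, -2).

Step 2 — invert Sigma. det(Sigma) = 20·2 - (-3)² = 31.
  Sigma^{-1} = (1/det) · [[d, -b], [-b, a]] = [[0.0645, 0.0968],
 [0.0968, 0.6452]].

Step 3 — form the quadratic (x - mu)^T · Sigma^{-1} · (x - mu):
  Sigma^{-1} · (x - mu) = (-0.1935, -1.2903).
  (x - mu)^T · [Sigma^{-1} · (x - mu)] = (0)·(-0.1935) + (-2)·(-1.2903) = 2.5806.

Step 4 — take square root: d = √(2.5806) ≈ 1.6064.

d(x, mu) = √(2.5806) ≈ 1.6064


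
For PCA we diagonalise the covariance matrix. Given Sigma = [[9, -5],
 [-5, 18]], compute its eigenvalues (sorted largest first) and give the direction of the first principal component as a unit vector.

Step 1 — characteristic polynomial of 2×2 Sigma:
  det(Sigma - λI) = λ² - trace · λ + det = 0.
  trace = 9 + 18 = 27, det = 9·18 - (-5)² = 137.
Step 2 — discriminant:
  Δ = trace² - 4·det = 729 - 548 = 181.
Step 3 — eigenvalues:
  λ = (trace ± √Δ)/2 = (27 ± 13.4536)/2,
  λ_1 = 20.2268,  λ_2 = 6.7732.

Step 4 — unit eigenvector for λ_1: solve (Sigma - λ_1 I)v = 0. First row:
  (9 - 20.2268)·v_x + (-5)·v_y = 0, i.e. (-11.2268)·v_x + (-5)·v_y = 0,
  so v ∝ (b, λ_1 - a) = (-5, 11.2268); multiply by -1 so the first entry is positive: u = (5, -11.2268).
  ||u|| = √((5)² + (-11.2268)²) = √(151.0413) ≈ 12.2899,
  v_1 = u/||u|| ≈ (0.4068, -0.9135) (||v_1|| = 1).

λ_1 = 20.2268,  λ_2 = 6.7732;  v_1 ≈ (0.4068, -0.9135)


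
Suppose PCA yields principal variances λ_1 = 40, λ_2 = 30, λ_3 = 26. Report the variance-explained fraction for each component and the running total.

Step 1 — total variance = trace(Sigma) = Σ λ_i = 40 + 30 + 26 = 96.

Step 2 — fraction explained by component i = λ_i / Σ λ:
  PC1: 40/96 = 0.4167
  PC2: 30/96 = 0.3125
  PC3: 26/96 = 0.2708

Step 3 — cumulative fraction after k components = (λ_1 + ... + λ_k) / Σ λ:
  k = 1: 40/96 = 0.4167
  k = 2: (40 + 30)/96 = 70/96 = 0.7292
  k = 3: (40 + 30 + 26)/96 = 96/96 = 1

Summary (fraction, with percent):

explained: PC1 0.4167 (41.67%), PC2 0.3125 (31.25%), PC3 0.2708 (27.08%);  cumulative: 0.4167, 0.7292, 1


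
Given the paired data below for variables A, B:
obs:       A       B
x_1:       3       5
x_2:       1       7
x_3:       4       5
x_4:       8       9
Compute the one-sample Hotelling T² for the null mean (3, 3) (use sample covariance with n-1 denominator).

Step 1 — sample mean vector:
  mean(A) = (3 + 1 + 4 + 8) / 4 = 16/4 = 4
  mean(B) = (5 + 7 + 5 + 9) / 4 = 26/4 = 6.5
  x̄ = (4, 6.5),  deviation x̄ - mu_0 = (4, 6.5) - (3, 3) = (1, 3.5).

Step 2 — sample covariance matrix, S[i,j] = (1/(n-1)) · Σ_k (x_{k,i} - mean_i) · (x_{k,j} - mean_j), divisor n-1 = 3:
  S[A,A] = ((-1)·(-1) + (-3)·(-3) + (0)·(0) + (4)·(4)) / 3 = 26/3 = 8.6667
  S[A,B] = ((-1)·(-1.5) + (-3)·(0.5) + (0)·(-1.5) + (4)·(2.5)) / 3 = 10/3 = 3.3333
  S[B,B] = ((-1.5)·(-1.5) + (0.5)·(0.5) + (-1.5)·(-1.5) + (2.5)·(2.5)) / 3 = 11/3 = 3.6667
  S = [[8.6667, 3.3333],
 [3.3333, 3.6667]].

Step 3 — invert S. det(S) = 8.6667·3.6667 - (3.3333)² = 20.6667.
  S^{-1} = (1/det) · [[d, -b], [-b, a]] = [[0.1774, -0.1613],
 [-0.1613, 0.4194]].

Step 4 — quadratic form (x̄ - mu_0)^T · S^{-1} · (x̄ - mu_0):
  S^{-1} · (x̄ - mu_0) = (-0.3871, 1.3065),
  (x̄ - mu_0)^T · [...] = (1)·(-0.3871) + (3.5)·(1.3065) = 4.1855.

Step 5 — scale by n: T² = 4 · 4.1855 = 16.7419.

T² ≈ 16.7419


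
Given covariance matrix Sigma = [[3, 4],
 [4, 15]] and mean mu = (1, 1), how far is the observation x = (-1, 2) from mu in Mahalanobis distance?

Step 1 — centre the observation: (x - mu) = (-2, 1).

Step 2 — invert Sigma. det(Sigma) = 3·15 - (4)² = 29.
  Sigma^{-1} = (1/det) · [[d, -b], [-b, a]] = [[0.5172, -0.1379],
 [-0.1379, 0.1034]].

Step 3 — form the quadratic (x - mu)^T · Sigma^{-1} · (x - mu):
  Sigma^{-1} · (x - mu) = (-1.1724, 0.3793).
  (x - mu)^T · [Sigma^{-1} · (x - mu)] = (-2)·(-1.1724) + (1)·(0.3793) = 2.7241.

Step 4 — take square root: d = √(2.7241) ≈ 1.6505.

d(x, mu) = √(2.7241) ≈ 1.6505


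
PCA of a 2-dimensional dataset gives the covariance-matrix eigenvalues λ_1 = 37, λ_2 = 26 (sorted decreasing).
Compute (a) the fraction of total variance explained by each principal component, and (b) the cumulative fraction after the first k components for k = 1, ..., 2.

Step 1 — total variance = trace(Sigma) = Σ λ_i = 37 + 26 = 63.

Step 2 — fraction explained by component i = λ_i / Σ λ:
  PC1: 37/63 = 0.5873
  PC2: 26/63 = 0.4127

Step 3 — cumulative fraction after k components = (λ_1 + ... + λ_k) / Σ λ:
  k = 1: 37/63 = 0.5873
  k = 2: (37 + 26)/63 = 63/63 = 1

Summary (fraction, with percent):

explained: PC1 0.5873 (58.73%), PC2 0.4127 (41.27%);  cumulative: 0.5873, 1


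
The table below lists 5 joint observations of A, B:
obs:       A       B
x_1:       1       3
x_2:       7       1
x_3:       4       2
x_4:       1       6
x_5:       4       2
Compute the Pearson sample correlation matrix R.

Step 1 — column means:
  mean(A) = (1 + 7 + 4 + 1 + 4) / 5 = 17/5 = 3.4
  mean(B) = (3 + 1 + 2 + 6 + 2) / 5 = 14/5 = 2.8

Step 2 — sample variances and covariances s[i,j] = (1/(n-1)) · Σ_k (x_{k,i} - mean_i) · (x_{k,j} - mean_j), with n-1 = 4:
  s[A,A] = ((-2.4)·(-2.4) + (3.6)·(3.6) + (0.6)·(0.6) + (-2.4)·(-2.4) + (0.6)·(0.6)) / 4 = 25.2/4 = 6.3
  s[A,B] = ((-2.4)·(0.2) + (3.6)·(-1.8) + (0.6)·(-0.8) + (-2.4)·(3.2) + (0.6)·(-0.8)) / 4 = -15.6/4 = -3.9
  s[B,B] = ((0.2)·(0.2) + (-1.8)·(-1.8) + (-0.8)·(-0.8) + (3.2)·(3.2) + (-0.8)·(-0.8)) / 4 = 14.8/4 = 3.7
  Sample standard deviations s_i = √(s[i,i]):
  s(A) = √(6.3) = 2.51
  s(B) = √(3.7) = 1.9235

Step 3 — r_{ij} = s_{ij} / (s_i · s_j):
  r[A,A] = 1 (diagonal).
  r[A,B] = -3.9 / (2.51 · 1.9235) = -3.9 / 4.828 = -0.8078
  r[B,B] = 1 (diagonal).

R is symmetric with unit diagonal. Assembling:

R = [[1, -0.8078],
 [-0.8078, 1]]


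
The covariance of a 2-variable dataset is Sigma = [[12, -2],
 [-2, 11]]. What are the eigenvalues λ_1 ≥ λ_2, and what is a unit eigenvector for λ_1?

Step 1 — characteristic polynomial of 2×2 Sigma:
  det(Sigma - λI) = λ² - trace · λ + det = 0.
  trace = 12 + 11 = 23, det = 12·11 - (-2)² = 128.
Step 2 — discriminant:
  Δ = trace² - 4·det = 529 - 512 = 17.
Step 3 — eigenvalues:
  λ = (trace ± √Δ)/2 = (23 ± 4.1231)/2,
  λ_1 = 13.5616,  λ_2 = 9.4384.

Step 4 — unit eigenvector for λ_1: solve (Sigma - λ_1 I)v = 0. First row:
  (12 - 13.5616)·v_x + (-2)·v_y = 0, i.e. (-1.5616)·v_x + (-2)·v_y = 0,
  so v ∝ (b, λ_1 - a) = (-2, 1.5616); multiply by -1 so the first entry is positive: u = (2, -1.5616).
  ||u|| = √((2)² + (-1.5616)²) = √(6.4384) ≈ 2.5374,
  v_1 = u/||u|| ≈ (0.7882, -0.6154) (||v_1|| = 1).

λ_1 = 13.5616,  λ_2 = 9.4384;  v_1 ≈ (0.7882, -0.6154)


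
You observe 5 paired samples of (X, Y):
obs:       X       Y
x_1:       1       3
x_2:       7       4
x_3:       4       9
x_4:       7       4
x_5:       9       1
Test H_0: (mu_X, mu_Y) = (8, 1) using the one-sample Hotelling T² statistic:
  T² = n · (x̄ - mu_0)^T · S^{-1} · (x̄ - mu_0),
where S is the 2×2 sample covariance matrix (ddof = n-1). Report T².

Step 1 — sample mean vector:
  mean(X) = (1 + 7 + 4 + 7 + 9) / 5 = 28/5 = 5.6
  mean(Y) = (3 + 4 + 9 + 4 + 1) / 5 = 21/5 = 4.2
  x̄ = (5.6, 4.2),  deviation x̄ - mu_0 = (5.6, 4.2) - (8, 1) = (-2.4, 3.2).

Step 2 — sample covariance matrix, S[i,j] = (1/(n-1)) · Σ_k (x_{k,i} - mean_i) · (x_{k,j} - mean_j), divisor n-1 = 4:
  S[X,X] = ((-4.6)·(-4.6) + (1.4)·(1.4) + (-1.6)·(-1.6) + (1.4)·(1.4) + (3.4)·(3.4)) / 4 = 39.2/4 = 9.8
  S[X,Y] = ((-4.6)·(-1.2) + (1.4)·(-0.2) + (-1.6)·(4.8) + (1.4)·(-0.2) + (3.4)·(-3.2)) / 4 = -13.6/4 = -3.4
  S[Y,Y] = ((-1.2)·(-1.2) + (-0.2)·(-0.2) + (4.8)·(4.8) + (-0.2)·(-0.2) + (-3.2)·(-3.2)) / 4 = 34.8/4 = 8.7
  S = [[9.8, -3.4],
 [-3.4, 8.7]].

Step 3 — invert S. det(S) = 9.8·8.7 - (-3.4)² = 73.7.
  S^{-1} = (1/det) · [[d, -b], [-b, a]] = [[0.118, 0.0461],
 [0.0461, 0.133]].

Step 4 — quadratic form (x̄ - mu_0)^T · S^{-1} · (x̄ - mu_0):
  S^{-1} · (x̄ - mu_0) = (-0.1357, 0.3148),
  (x̄ - mu_0)^T · [...] = (-2.4)·(-0.1357) + (3.2)·(0.3148) = 1.333.

Step 5 — scale by n: T² = 5 · 1.333 = 6.6649.

T² ≈ 6.6649


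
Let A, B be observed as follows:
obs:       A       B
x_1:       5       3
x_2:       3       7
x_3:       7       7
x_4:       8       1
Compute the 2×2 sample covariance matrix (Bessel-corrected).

Step 1 — column means:
  mean(A) = (5 + 3 + 7 + 8) / 4 = 23/4 = 5.75
  mean(B) = (3 + 7 + 7 + 1) / 4 = 18/4 = 4.5

Step 2 — sample covariance S[i,j] = (1/(n-1)) · Σ_k (x_{k,i} - mean_i) · (x_{k,j} - mean_j), with n-1 = 3.
  S[A,A] = ((-0.75)·(-0.75) + (-2.75)·(-2.75) + (1.25)·(1.25) + (2.25)·(2.25)) / 3 = 14.75/3 = 4.9167
  S[A,B] = ((-0.75)·(-1.5) + (-2.75)·(2.5) + (1.25)·(2.5) + (2.25)·(-3.5)) / 3 = -10.5/3 = -3.5
  S[B,B] = ((-1.5)·(-1.5) + (2.5)·(2.5) + (2.5)·(2.5) + (-3.5)·(-3.5)) / 3 = 27/3 = 9

S is symmetric (S[j,i] = S[i,j]). Assembling:

S = [[4.9167, -3.5],
 [-3.5, 9]]


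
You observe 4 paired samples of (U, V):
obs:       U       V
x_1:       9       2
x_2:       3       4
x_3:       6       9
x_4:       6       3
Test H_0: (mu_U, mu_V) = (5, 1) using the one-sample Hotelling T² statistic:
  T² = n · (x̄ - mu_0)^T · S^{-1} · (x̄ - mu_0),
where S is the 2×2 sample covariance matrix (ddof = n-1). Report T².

Step 1 — sample mean vector:
  mean(U) = (9 + 3 + 6 + 6) / 4 = 24/4 = 6
  mean(V) = (2 + 4 + 9 + 3) / 4 = 18/4 = 4.5
  x̄ = (6, 4.5),  deviation x̄ - mu_0 = (6, 4.5) - (5, 1) = (1, 3.5).

Step 2 — sample covariance matrix, S[i,j] = (1/(n-1)) · Σ_k (x_{k,i} - mean_i) · (x_{k,j} - mean_j), divisor n-1 = 3:
  S[U,U] = ((3)·(3) + (-3)·(-3) + (0)·(0) + (0)·(0)) / 3 = 18/3 = 6
  S[U,V] = ((3)·(-2.5) + (-3)·(-0.5) + (0)·(4.5) + (0)·(-1.5)) / 3 = -6/3 = -2
  S[V,V] = ((-2.5)·(-2.5) + (-0.5)·(-0.5) + (4.5)·(4.5) + (-1.5)·(-1.5)) / 3 = 29/3 = 9.6667
  S = [[6, -2],
 [-2, 9.6667]].

Step 3 — invert S. det(S) = 6·9.6667 - (-2)² = 54.
  S^{-1} = (1/det) · [[d, -b], [-b, a]] = [[0.179, 0.037],
 [0.037, 0.1111]].

Step 4 — quadratic form (x̄ - mu_0)^T · S^{-1} · (x̄ - mu_0):
  S^{-1} · (x̄ - mu_0) = (0.3086, 0.4259),
  (x̄ - mu_0)^T · [...] = (1)·(0.3086) + (3.5)·(0.4259) = 1.7994.

Step 5 — scale by n: T² = 4 · 1.7994 = 7.1975.

T² ≈ 7.1975


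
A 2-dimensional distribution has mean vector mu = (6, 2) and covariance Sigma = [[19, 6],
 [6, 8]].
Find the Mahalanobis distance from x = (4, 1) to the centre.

Step 1 — centre the observation: (x - mu) = (-2, -1).

Step 2 — invert Sigma. det(Sigma) = 19·8 - (6)² = 116.
  Sigma^{-1} = (1/det) · [[d, -b], [-b, a]] = [[0.069, -0.0517],
 [-0.0517, 0.1638]].

Step 3 — form the quadratic (x - mu)^T · Sigma^{-1} · (x - mu):
  Sigma^{-1} · (x - mu) = (-0.0862, -0.0603).
  (x - mu)^T · [Sigma^{-1} · (x - mu)] = (-2)·(-0.0862) + (-1)·(-0.0603) = 0.2328.

Step 4 — take square root: d = √(0.2328) ≈ 0.4825.

d(x, mu) = √(0.2328) ≈ 0.4825


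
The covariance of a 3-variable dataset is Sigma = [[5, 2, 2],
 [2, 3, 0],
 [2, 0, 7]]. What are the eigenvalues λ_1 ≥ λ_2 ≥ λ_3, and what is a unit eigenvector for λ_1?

Step 1 — characteristic polynomial p(λ) = det(λI - Sigma) = λ³ - tr·λ² + c_1·λ - det, where tr = trace, c_1 = sum of the principal 2×2 minors, det = det(Sigma):
  tr = 5 + 3 + 7 = 15,
  c_1 = (5·3 - (2)²) + (5·7 - (2)²) + (3·7 - (0)²) = 11 + 31 + 21 = 63,
  det = 5·(3·7 - (0)²) - (2)·((2)·7 - (0)·(2)) + (2)·((2)·(0) - 3·(2)) = 5·(21) - (2)·(14) + (2)·(-6) = 65.
  So p(λ) = λ³ - 15λ² + 63λ - 65.
Step 2 — look for an integer root (rational root theorem: any rational root is an integer divisor of 65). Testing λ = 5:
  p(5) = 125 - 375 + 315 - 65 = 0  ✓
  Dividing out (λ - 5): p(λ) = (λ - 5)(λ² - 10λ + 13).
Step 3 — remaining eigenvalues from the quadratic λ² - 10λ + 13 = 0:
  Δ = 10² - 4·13 = 100 - 52 = 48,  λ = (10 ± √48)/2 = (10 ± 6.9282)/2 ≈ 8.4641 or 1.5359.
  Sorted: λ_1 = 8.4641,  λ_2 = 5,  λ_3 = 1.5359  (check: sum = 15 = tr ✓).

Step 4 — unit eigenvector for λ_1 ≈ 8.4641: v spans the null space of (Sigma - λ_1 I), whose rows are
  r_1 = (-3.4641, 2, 2),  r_2 = (2, -5.4641, 0),  r_3 = (2, 0, -1.4641).
  v is orthogonal to every row, so take v ∝ r_1 × r_2 = ((2)·(0) - (2)·(-5.4641), (2)·(2) - (-3.4641)·(0), (-3.4641)·(-5.4641) - (2)·(2)) ≈ (10.9282, 4, 14.9282).
  Let u = (10.9282, 4, 14.9282).
  ||u|| = √((10.9282)² + (4)² + (14.9282)²) = √(358.2769) ≈ 18.9282,  v_1 = u/||u|| ≈ (0.5774, 0.2113, 0.7887) (||v_1|| = 1).

λ_1 = 8.4641,  λ_2 = 5,  λ_3 = 1.5359;  v_1 ≈ (0.5774, 0.2113, 0.7887)
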